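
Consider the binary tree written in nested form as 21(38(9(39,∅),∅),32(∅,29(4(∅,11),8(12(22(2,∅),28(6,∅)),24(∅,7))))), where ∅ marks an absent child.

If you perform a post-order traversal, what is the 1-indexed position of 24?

Post-order visits the left subtree, then the right subtree, then the node.
At 21: go left to 38.
  At 38: go left to 9.
    At 9: go left to 39.
      39 is a leaf — visit 39.
    At 9: no right child.
    Visit 9.
  At 38: no right child.
  Visit 38.
At 21: go right to 32.
  At 32: no left child.
  At 32: go right to 29.
    At 29: go left to 4.
      At 4: no left child.
      At 4: go right to 11.
        11 is a leaf — visit 11.
      Visit 4.
    At 29: go right to 8.
      At 8: go left to 12.
        At 12: go left to 22.
          At 22: go left to 2.
            2 is a leaf — visit 2.
          At 22: no right child.
          Visit 22.
        At 12: go right to 28.
          At 28: go left to 6.
            6 is a leaf — visit 6.
          At 28: no right child.
          Visit 28.
        Visit 12.
      At 8: go right to 24.
        At 24: no left child.
        At 24: go right to 7.
          7 is a leaf — visit 7.
        Visit 24.
      Visit 8.
    Visit 29.
  Visit 32.
Visit 21.
Full post-order sequence: 39, 9, 38, 11, 4, 2, 22, 6, 28, 12, 7, 24, 8, 29, 32, 21.

12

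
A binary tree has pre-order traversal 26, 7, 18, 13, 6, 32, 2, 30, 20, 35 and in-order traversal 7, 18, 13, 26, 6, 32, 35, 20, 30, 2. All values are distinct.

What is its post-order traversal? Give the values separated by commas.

The first element of pre-order is the root; it splits in-order into left and right subtrees.
Root 26: left subtree has 3 nodes {7, 18, 13}, right has 6 {6, 32, 35, 20, 30, 2}.
  Root 7: left subtree has 0 nodes { }, right has 2 {18, 13}.
    Root 18: left subtree has 0 nodes { }, right has 1 {13}.
  Root 6: left subtree has 0 nodes { }, right has 5 {32, 35, 20, 30, 2}.
    Root 32: left subtree has 0 nodes { }, right has 4 {35, 20, 30, 2}.
      Root 2: left subtree has 3 nodes {35, 20, 30}, right has 0 { }.
        Root 30: left subtree has 2 nodes {35, 20}, right has 0 { }.
          Root 20: left subtree has 1 node {35}, right has 0 { }.

13, 18, 7, 35, 20, 30, 2, 32, 6, 26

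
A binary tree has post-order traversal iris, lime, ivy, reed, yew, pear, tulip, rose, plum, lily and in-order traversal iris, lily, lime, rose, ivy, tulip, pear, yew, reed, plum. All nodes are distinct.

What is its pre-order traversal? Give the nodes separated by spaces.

The last element of post-order is the root; it splits in-order into left and right subtrees.
Root lily: left subtree has 1 node {iris}, right has 8 {lime, rose, ivy, tulip, pear, yew, reed, plum}.
  Root plum: left subtree has 7 nodes {lime, rose, ivy, tulip, pear, yew, reed}, right has 0 { }.
    Root rose: left subtree has 1 node {lime}, right has 5 {ivy, tulip, pear, yew, reed}.
      Root tulip: left subtree has 1 node {ivy}, right has 3 {pear, yew, reed}.
        Root pear: left subtree has 0 nodes { }, right has 2 {yew, reed}.
          Root yew: left subtree has 0 nodes { }, right has 1 {reed}.

lily iris plum rose lime tulip ivy pear yew reed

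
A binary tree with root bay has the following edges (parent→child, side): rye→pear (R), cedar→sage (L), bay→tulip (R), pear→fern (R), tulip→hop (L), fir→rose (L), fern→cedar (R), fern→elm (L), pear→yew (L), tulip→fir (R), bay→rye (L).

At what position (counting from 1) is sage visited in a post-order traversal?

Post-order visits the left subtree, then the right subtree, then the node.
At bay: go left to rye.
  At rye: no left child.
  At rye: go right to pear.
    At pear: go left to yew.
      yew is a leaf — visit yew.
    At pear: go right to fern.
      At fern: go left to elm.
        elm is a leaf — visit elm.
      At fern: go right to cedar.
        At cedar: go left to sage.
          sage is a leaf — visit sage.
        At cedar: no right child.
        Visit cedar.
      Visit fern.
    Visit pear.
  Visit rye.
At bay: go right to tulip.
  At tulip: go left to hop.
    hop is a leaf — visit hop.
  At tulip: go right to fir.
    At fir: go left to rose.
      rose is a leaf — visit rose.
    At fir: no right child.
    Visit fir.
  Visit tulip.
Visit bay.
Full post-order sequence: yew, elm, sage, cedar, fern, pear, rye, hop, rose, fir, tulip, bay.

3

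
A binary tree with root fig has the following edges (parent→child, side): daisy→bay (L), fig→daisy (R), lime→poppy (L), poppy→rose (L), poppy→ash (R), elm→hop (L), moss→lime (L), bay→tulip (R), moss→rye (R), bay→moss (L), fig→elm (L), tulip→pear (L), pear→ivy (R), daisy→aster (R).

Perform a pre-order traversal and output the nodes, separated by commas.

fig, elm, hop, daisy, bay, moss, lime, poppy, rose, ash, rye, tulip, pear, ivy, aster

Pre-order visits the node, then its left subtree, then its right subtree.
Visit fig.
At fig: go left to elm.
  Visit elm.
  At elm: go left to hop.
    hop is a leaf — visit hop.
  At elm: no right child.
At fig: go right to daisy.
  Visit daisy.
  At daisy: go left to bay.
    Visit bay.
    At bay: go left to moss.
      Visit moss.
      At moss: go left to lime.
        Visit lime.
        At lime: go left to poppy.
          Visit poppy.
          At poppy: go left to rose.
            rose is a leaf — visit rose.
          At poppy: go right to ash.
            ash is a leaf — visit ash.
        At lime: no right child.
      At moss: go right to rye.
        rye is a leaf — visit rye.
    At bay: go right to tulip.
      Visit tulip.
      At tulip: go left to pear.
        Visit pear.
        At pear: no left child.
        At pear: go right to ivy.
          ivy is a leaf — visit ivy.
      At tulip: no right child.
  At daisy: go right to aster.
    aster is a leaf — visit aster.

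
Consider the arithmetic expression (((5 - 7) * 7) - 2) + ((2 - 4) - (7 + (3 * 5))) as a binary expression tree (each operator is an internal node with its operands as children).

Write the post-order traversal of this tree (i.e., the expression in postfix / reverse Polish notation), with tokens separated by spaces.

5 7 - 7 * 2 - 2 4 - 7 3 5 * + - +

Post-order on an expression tree gives postfix notation: for each operator, emit left operand, right operand, then the operator.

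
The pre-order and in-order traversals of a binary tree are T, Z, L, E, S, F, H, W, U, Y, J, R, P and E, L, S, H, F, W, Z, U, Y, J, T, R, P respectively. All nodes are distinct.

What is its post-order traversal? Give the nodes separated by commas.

The first element of pre-order is the root; it splits in-order into left and right subtrees.
Root T: left subtree has 10 nodes {E, L, S, H, F, W, Z, U, Y, J}, right has 2 {R, P}.
  Root Z: left subtree has 6 nodes {E, L, S, H, F, W}, right has 3 {U, Y, J}.
    Root L: left subtree has 1 node {E}, right has 4 {S, H, F, W}.
      Root S: left subtree has 0 nodes { }, right has 3 {H, F, W}.
        Root F: left subtree has 1 node {H}, right has 1 {W}.
    Root U: left subtree has 0 nodes { }, right has 2 {Y, J}.
      Root Y: left subtree has 0 nodes { }, right has 1 {J}.
  Root R: left subtree has 0 nodes { }, right has 1 {P}.

E, H, W, F, S, L, J, Y, U, Z, P, R, T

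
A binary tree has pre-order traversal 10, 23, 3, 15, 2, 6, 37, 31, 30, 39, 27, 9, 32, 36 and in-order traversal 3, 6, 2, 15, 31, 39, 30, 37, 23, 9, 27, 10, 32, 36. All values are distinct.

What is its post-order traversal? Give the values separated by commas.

The first element of pre-order is the root; it splits in-order into left and right subtrees.
Root 10: left subtree has 11 nodes {3, 6, 2, 15, 31, 39, 30, 37, 23, 9, 27}, right has 2 {32, 36}.
  Root 23: left subtree has 8 nodes {3, 6, 2, 15, 31, 39, 30, 37}, right has 2 {9, 27}.
    Root 3: left subtree has 0 nodes { }, right has 7 {6, 2, 15, 31, 39, 30, 37}.
      Root 15: left subtree has 2 nodes {6, 2}, right has 4 {31, 39, 30, 37}.
        Root 2: left subtree has 1 node {6}, right has 0 { }.
        Root 37: left subtree has 3 nodes {31, 39, 30}, right has 0 { }.
          Root 31: left subtree has 0 nodes { }, right has 2 {39, 30}.
            Root 30: left subtree has 1 node {39}, right has 0 { }.
    Root 27: left subtree has 1 node {9}, right has 0 { }.
  Root 32: left subtree has 0 nodes { }, right has 1 {36}.

6, 2, 39, 30, 31, 37, 15, 3, 9, 27, 23, 36, 32, 10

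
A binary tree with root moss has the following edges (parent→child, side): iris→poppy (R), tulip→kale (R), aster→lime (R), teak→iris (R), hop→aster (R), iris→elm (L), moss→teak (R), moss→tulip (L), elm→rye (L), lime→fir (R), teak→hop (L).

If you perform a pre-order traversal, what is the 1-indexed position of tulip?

Pre-order visits the node, then its left subtree, then its right subtree.
Visit moss.
At moss: go left to tulip.
  Visit tulip.
  At tulip: no left child.
  At tulip: go right to kale.
    kale is a leaf — visit kale.
At moss: go right to teak.
  Visit teak.
  At teak: go left to hop.
    Visit hop.
    At hop: no left child.
    At hop: go right to aster.
      Visit aster.
      At aster: no left child.
      At aster: go right to lime.
        Visit lime.
        At lime: no left child.
        At lime: go right to fir.
          fir is a leaf — visit fir.
  At teak: go right to iris.
    Visit iris.
    At iris: go left to elm.
      Visit elm.
      At elm: go left to rye.
        rye is a leaf — visit rye.
      At elm: no right child.
    At iris: go right to poppy.
      poppy is a leaf — visit poppy.
Full pre-order sequence: moss, tulip, kale, teak, hop, aster, lime, fir, iris, elm, rye, poppy.

2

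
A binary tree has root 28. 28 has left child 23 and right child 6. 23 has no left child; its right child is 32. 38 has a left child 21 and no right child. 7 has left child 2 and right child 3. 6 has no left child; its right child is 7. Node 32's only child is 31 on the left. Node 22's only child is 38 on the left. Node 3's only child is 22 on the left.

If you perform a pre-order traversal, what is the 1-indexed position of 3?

Pre-order visits the node, then its left subtree, then its right subtree.
Visit 28.
At 28: go left to 23.
  Visit 23.
  At 23: no left child.
  At 23: go right to 32.
    Visit 32.
    At 32: go left to 31.
      31 is a leaf — visit 31.
    At 32: no right child.
At 28: go right to 6.
  Visit 6.
  At 6: no left child.
  At 6: go right to 7.
    Visit 7.
    At 7: go left to 2.
      2 is a leaf — visit 2.
    At 7: go right to 3.
      Visit 3.
      At 3: go left to 22.
        Visit 22.
        At 22: go left to 38.
          Visit 38.
          At 38: go left to 21.
            21 is a leaf — visit 21.
          At 38: no right child.
        At 22: no right child.
      At 3: no right child.
Full pre-order sequence: 28, 23, 32, 31, 6, 7, 2, 3, 22, 38, 21.

8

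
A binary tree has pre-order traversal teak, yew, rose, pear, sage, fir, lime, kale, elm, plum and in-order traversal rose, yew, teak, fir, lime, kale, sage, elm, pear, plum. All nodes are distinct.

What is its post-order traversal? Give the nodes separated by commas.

The first element of pre-order is the root; it splits in-order into left and right subtrees.
Root teak: left subtree has 2 nodes {rose, yew}, right has 7 {fir, lime, kale, sage, elm, pear, plum}.
  Root yew: left subtree has 1 node {rose}, right has 0 { }.
  Root pear: left subtree has 5 nodes {fir, lime, kale, sage, elm}, right has 1 {plum}.
    Root sage: left subtree has 3 nodes {fir, lime, kale}, right has 1 {elm}.
      Root fir: left subtree has 0 nodes { }, right has 2 {lime, kale}.
        Root lime: left subtree has 0 nodes { }, right has 1 {kale}.

rose, yew, kale, lime, fir, elm, sage, plum, pear, teak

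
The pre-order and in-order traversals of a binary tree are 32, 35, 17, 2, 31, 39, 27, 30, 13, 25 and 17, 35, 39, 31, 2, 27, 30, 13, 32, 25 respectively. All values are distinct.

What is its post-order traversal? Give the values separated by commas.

17, 39, 31, 13, 30, 27, 2, 35, 25, 32

The first element of pre-order is the root; it splits in-order into left and right subtrees.
Root 32: left subtree has 8 nodes {17, 35, 39, 31, 2, 27, 30, 13}, right has 1 {25}.
  Root 35: left subtree has 1 node {17}, right has 6 {39, 31, 2, 27, 30, 13}.
    Root 2: left subtree has 2 nodes {39, 31}, right has 3 {27, 30, 13}.
      Root 31: left subtree has 1 node {39}, right has 0 { }.
      Root 27: left subtree has 0 nodes { }, right has 2 {30, 13}.
        Root 30: left subtree has 0 nodes { }, right has 1 {13}.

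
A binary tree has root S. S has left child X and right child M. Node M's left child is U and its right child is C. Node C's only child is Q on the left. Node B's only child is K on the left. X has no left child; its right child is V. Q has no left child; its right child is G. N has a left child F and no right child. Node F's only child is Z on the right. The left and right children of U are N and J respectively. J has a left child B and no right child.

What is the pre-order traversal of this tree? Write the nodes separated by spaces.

S X V M U N F Z J B K C Q G

Pre-order visits the node, then its left subtree, then its right subtree.
Visit S.
At S: go left to X.
  Visit X.
  At X: no left child.
  At X: go right to V.
    V is a leaf — visit V.
At S: go right to M.
  Visit M.
  At M: go left to U.
    Visit U.
    At U: go left to N.
      Visit N.
      At N: go left to F.
        Visit F.
        At F: no left child.
        At F: go right to Z.
          Z is a leaf — visit Z.
      At N: no right child.
    At U: go right to J.
      Visit J.
      At J: go left to B.
        Visit B.
        At B: go left to K.
          K is a leaf — visit K.
        At B: no right child.
      At J: no right child.
  At M: go right to C.
    Visit C.
    At C: go left to Q.
      Visit Q.
      At Q: no left child.
      At Q: go right to G.
        G is a leaf — visit G.
    At C: no right child.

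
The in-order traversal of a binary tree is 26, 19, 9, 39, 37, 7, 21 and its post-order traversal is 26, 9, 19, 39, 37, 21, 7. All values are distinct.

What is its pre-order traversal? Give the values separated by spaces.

7 37 39 19 26 9 21

The last element of post-order is the root; it splits in-order into left and right subtrees.
Root 7: left subtree has 5 nodes {26, 19, 9, 39, 37}, right has 1 {21}.
  Root 37: left subtree has 4 nodes {26, 19, 9, 39}, right has 0 { }.
    Root 39: left subtree has 3 nodes {26, 19, 9}, right has 0 { }.
      Root 19: left subtree has 1 node {26}, right has 1 {9}.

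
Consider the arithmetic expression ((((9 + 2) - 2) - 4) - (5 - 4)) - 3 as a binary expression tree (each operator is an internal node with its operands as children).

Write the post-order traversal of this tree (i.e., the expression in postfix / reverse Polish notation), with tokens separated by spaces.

9 2 + 2 - 4 - 5 4 - - 3 -

Post-order on an expression tree gives postfix notation: for each operator, emit left operand, right operand, then the operator.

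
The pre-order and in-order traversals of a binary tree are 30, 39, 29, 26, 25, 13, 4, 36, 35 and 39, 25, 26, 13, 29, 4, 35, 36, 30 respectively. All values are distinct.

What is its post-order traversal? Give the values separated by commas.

25, 13, 26, 35, 36, 4, 29, 39, 30

The first element of pre-order is the root; it splits in-order into left and right subtrees.
Root 30: left subtree has 8 nodes {39, 25, 26, 13, 29, 4, 35, 36}, right has 0 { }.
  Root 39: left subtree has 0 nodes { }, right has 7 {25, 26, 13, 29, 4, 35, 36}.
    Root 29: left subtree has 3 nodes {25, 26, 13}, right has 3 {4, 35, 36}.
      Root 26: left subtree has 1 node {25}, right has 1 {13}.
      Root 4: left subtree has 0 nodes { }, right has 2 {35, 36}.
        Root 36: left subtree has 1 node {35}, right has 0 { }.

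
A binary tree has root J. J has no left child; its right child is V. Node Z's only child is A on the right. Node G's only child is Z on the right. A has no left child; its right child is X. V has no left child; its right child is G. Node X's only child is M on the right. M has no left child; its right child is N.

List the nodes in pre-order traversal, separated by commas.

J, V, G, Z, A, X, M, N

Pre-order visits the node, then its left subtree, then its right subtree.
Visit J.
At J: no left child.
At J: go right to V.
  Visit V.
  At V: no left child.
  At V: go right to G.
    Visit G.
    At G: no left child.
    At G: go right to Z.
      Visit Z.
      At Z: no left child.
      At Z: go right to A.
        Visit A.
        At A: no left child.
        At A: go right to X.
          Visit X.
          At X: no left child.
          At X: go right to M.
            Visit M.
            At M: no left child.
            At M: go right to N.
              N is a leaf — visit N.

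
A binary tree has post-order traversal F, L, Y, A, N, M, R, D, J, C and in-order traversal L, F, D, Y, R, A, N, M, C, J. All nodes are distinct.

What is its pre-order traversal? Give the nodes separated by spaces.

The last element of post-order is the root; it splits in-order into left and right subtrees.
Root C: left subtree has 8 nodes {L, F, D, Y, R, A, N, M}, right has 1 {J}.
  Root D: left subtree has 2 nodes {L, F}, right has 5 {Y, R, A, N, M}.
    Root L: left subtree has 0 nodes { }, right has 1 {F}.
    Root R: left subtree has 1 node {Y}, right has 3 {A, N, M}.
      Root M: left subtree has 2 nodes {A, N}, right has 0 { }.
        Root N: left subtree has 1 node {A}, right has 0 { }.

C D L F R Y M N A J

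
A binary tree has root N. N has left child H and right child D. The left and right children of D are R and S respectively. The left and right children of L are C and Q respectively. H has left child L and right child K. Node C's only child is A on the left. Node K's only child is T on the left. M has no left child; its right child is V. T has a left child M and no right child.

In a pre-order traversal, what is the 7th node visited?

Pre-order visits the node, then its left subtree, then its right subtree.
Visit N.
At N: go left to H.
  Visit H.
  At H: go left to L.
    Visit L.
    At L: go left to C.
      Visit C.
      At C: go left to A.
        A is a leaf — visit A.
      At C: no right child.
    At L: go right to Q.
      Q is a leaf — visit Q.
  At H: go right to K.
    Visit K.
    At K: go left to T.
      Visit T.
      At T: go left to M.
        Visit M.
        At M: no left child.
        At M: go right to V.
          V is a leaf — visit V.
      At T: no right child.
    At K: no right child.
At N: go right to D.
  Visit D.
  At D: go left to R.
    R is a leaf — visit R.
  At D: go right to S.
    S is a leaf — visit S.
Full pre-order sequence: N, H, L, C, A, Q, K, T, M, V, D, R, S.

K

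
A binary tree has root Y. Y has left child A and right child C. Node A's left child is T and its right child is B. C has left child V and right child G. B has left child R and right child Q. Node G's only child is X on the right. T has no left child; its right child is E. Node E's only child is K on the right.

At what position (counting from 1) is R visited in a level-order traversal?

9

Level-order visits nodes level by level from the root, left to right within each level.
Level 0: Y
Level 1: A, C
Level 2: T, B, V, G
Level 3: E, R, Q, X
Level 4: K
Full level-order sequence: Y, A, C, T, B, V, G, E, R, Q, X, K.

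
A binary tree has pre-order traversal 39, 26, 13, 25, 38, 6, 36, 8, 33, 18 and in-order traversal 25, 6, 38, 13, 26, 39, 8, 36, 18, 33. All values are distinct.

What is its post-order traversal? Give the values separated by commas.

The first element of pre-order is the root; it splits in-order into left and right subtrees.
Root 39: left subtree has 5 nodes {25, 6, 38, 13, 26}, right has 4 {8, 36, 18, 33}.
  Root 26: left subtree has 4 nodes {25, 6, 38, 13}, right has 0 { }.
    Root 13: left subtree has 3 nodes {25, 6, 38}, right has 0 { }.
      Root 25: left subtree has 0 nodes { }, right has 2 {6, 38}.
        Root 38: left subtree has 1 node {6}, right has 0 { }.
  Root 36: left subtree has 1 node {8}, right has 2 {18, 33}.
    Root 33: left subtree has 1 node {18}, right has 0 { }.

6, 38, 25, 13, 26, 8, 18, 33, 36, 39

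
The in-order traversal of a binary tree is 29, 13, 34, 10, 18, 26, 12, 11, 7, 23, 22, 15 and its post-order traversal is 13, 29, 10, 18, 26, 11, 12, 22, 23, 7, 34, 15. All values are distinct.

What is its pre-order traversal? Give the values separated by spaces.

The last element of post-order is the root; it splits in-order into left and right subtrees.
Root 15: left subtree has 11 nodes {29, 13, 34, 10, 18, 26, 12, 11, 7, 23, 22}, right has 0 { }.
  Root 34: left subtree has 2 nodes {29, 13}, right has 8 {10, 18, 26, 12, 11, 7, 23, 22}.
    Root 29: left subtree has 0 nodes { }, right has 1 {13}.
    Root 7: left subtree has 5 nodes {10, 18, 26, 12, 11}, right has 2 {23, 22}.
      Root 12: left subtree has 3 nodes {10, 18, 26}, right has 1 {11}.
        Root 26: left subtree has 2 nodes {10, 18}, right has 0 { }.
          Root 18: left subtree has 1 node {10}, right has 0 { }.
      Root 23: left subtree has 0 nodes { }, right has 1 {22}.

15 34 29 13 7 12 26 18 10 11 23 22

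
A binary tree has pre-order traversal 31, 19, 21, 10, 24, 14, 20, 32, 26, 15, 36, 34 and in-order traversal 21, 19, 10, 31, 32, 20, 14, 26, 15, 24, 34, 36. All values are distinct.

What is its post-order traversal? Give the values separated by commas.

The first element of pre-order is the root; it splits in-order into left and right subtrees.
Root 31: left subtree has 3 nodes {21, 19, 10}, right has 8 {32, 20, 14, 26, 15, 24, 34, 36}.
  Root 19: left subtree has 1 node {21}, right has 1 {10}.
  Root 24: left subtree has 5 nodes {32, 20, 14, 26, 15}, right has 2 {34, 36}.
    Root 14: left subtree has 2 nodes {32, 20}, right has 2 {26, 15}.
      Root 20: left subtree has 1 node {32}, right has 0 { }.
      Root 26: left subtree has 0 nodes { }, right has 1 {15}.
    Root 36: left subtree has 1 node {34}, right has 0 { }.

21, 10, 19, 32, 20, 15, 26, 14, 34, 36, 24, 31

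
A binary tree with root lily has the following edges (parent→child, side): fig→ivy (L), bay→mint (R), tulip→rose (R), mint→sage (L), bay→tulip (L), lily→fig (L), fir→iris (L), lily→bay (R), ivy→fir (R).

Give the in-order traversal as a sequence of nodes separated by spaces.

ivy iris fir fig lily tulip rose bay sage mint

In-order visits the left subtree, then the node, then the right subtree.
At lily: go left to fig.
  At fig: go left to ivy.
    At ivy: no left child.
    Visit ivy.
    At ivy: go right to fir.
      At fir: go left to iris.
        iris is a leaf — visit iris.
      Visit fir.
      At fir: no right child.
  Visit fig.
  At fig: no right child.
Visit lily.
At lily: go right to bay.
  At bay: go left to tulip.
    At tulip: no left child.
    Visit tulip.
    At tulip: go right to rose.
      rose is a leaf — visit rose.
  Visit bay.
  At bay: go right to mint.
    At mint: go left to sage.
      sage is a leaf — visit sage.
    Visit mint.
    At mint: no right child.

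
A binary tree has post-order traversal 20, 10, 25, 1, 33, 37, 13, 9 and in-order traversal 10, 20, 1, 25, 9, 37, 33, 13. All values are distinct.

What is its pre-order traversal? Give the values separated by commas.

9, 1, 10, 20, 25, 13, 37, 33

The last element of post-order is the root; it splits in-order into left and right subtrees.
Root 9: left subtree has 4 nodes {10, 20, 1, 25}, right has 3 {37, 33, 13}.
  Root 1: left subtree has 2 nodes {10, 20}, right has 1 {25}.
    Root 10: left subtree has 0 nodes { }, right has 1 {20}.
  Root 13: left subtree has 2 nodes {37, 33}, right has 0 { }.
    Root 37: left subtree has 0 nodes { }, right has 1 {33}.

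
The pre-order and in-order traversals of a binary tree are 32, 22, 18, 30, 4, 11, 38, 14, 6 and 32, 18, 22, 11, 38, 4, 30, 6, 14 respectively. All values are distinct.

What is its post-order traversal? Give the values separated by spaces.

The first element of pre-order is the root; it splits in-order into left and right subtrees.
Root 32: left subtree has 0 nodes { }, right has 8 {18, 22, 11, 38, 4, 30, 6, 14}.
  Root 22: left subtree has 1 node {18}, right has 6 {11, 38, 4, 30, 6, 14}.
    Root 30: left subtree has 3 nodes {11, 38, 4}, right has 2 {6, 14}.
      Root 4: left subtree has 2 nodes {11, 38}, right has 0 { }.
        Root 11: left subtree has 0 nodes { }, right has 1 {38}.
      Root 14: left subtree has 1 node {6}, right has 0 { }.

18 38 11 4 6 14 30 22 32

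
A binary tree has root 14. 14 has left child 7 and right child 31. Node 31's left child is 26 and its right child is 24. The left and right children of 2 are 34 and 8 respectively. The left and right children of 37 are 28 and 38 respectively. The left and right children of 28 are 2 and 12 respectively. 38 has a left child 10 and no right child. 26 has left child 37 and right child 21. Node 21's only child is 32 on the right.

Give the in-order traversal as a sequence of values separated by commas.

7, 14, 34, 2, 8, 28, 12, 37, 10, 38, 26, 21, 32, 31, 24

In-order visits the left subtree, then the node, then the right subtree.
At 14: go left to 7.
  7 is a leaf — visit 7.
Visit 14.
At 14: go right to 31.
  At 31: go left to 26.
    At 26: go left to 37.
      At 37: go left to 28.
        At 28: go left to 2.
          At 2: go left to 34.
            34 is a leaf — visit 34.
          Visit 2.
          At 2: go right to 8.
            8 is a leaf — visit 8.
        Visit 28.
        At 28: go right to 12.
          12 is a leaf — visit 12.
      Visit 37.
      At 37: go right to 38.
        At 38: go left to 10.
          10 is a leaf — visit 10.
        Visit 38.
        At 38: no right child.
    Visit 26.
    At 26: go right to 21.
      At 21: no left child.
      Visit 21.
      At 21: go right to 32.
        32 is a leaf — visit 32.
  Visit 31.
  At 31: go right to 24.
    24 is a leaf — visit 24.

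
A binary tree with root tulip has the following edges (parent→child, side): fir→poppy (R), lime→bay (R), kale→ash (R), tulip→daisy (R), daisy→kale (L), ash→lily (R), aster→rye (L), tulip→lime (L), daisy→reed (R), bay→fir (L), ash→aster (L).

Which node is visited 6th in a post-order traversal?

Post-order visits the left subtree, then the right subtree, then the node.
At tulip: go left to lime.
  At lime: no left child.
  At lime: go right to bay.
    At bay: go left to fir.
      At fir: no left child.
      At fir: go right to poppy.
        poppy is a leaf — visit poppy.
      Visit fir.
    At bay: no right child.
    Visit bay.
  Visit lime.
At tulip: go right to daisy.
  At daisy: go left to kale.
    At kale: no left child.
    At kale: go right to ash.
      At ash: go left to aster.
        At aster: go left to rye.
          rye is a leaf — visit rye.
        At aster: no right child.
        Visit aster.
      At ash: go right to lily.
        lily is a leaf — visit lily.
      Visit ash.
    Visit kale.
  At daisy: go right to reed.
    reed is a leaf — visit reed.
  Visit daisy.
Visit tulip.
Full post-order sequence: poppy, fir, bay, lime, rye, aster, lily, ash, kale, reed, daisy, tulip.

aster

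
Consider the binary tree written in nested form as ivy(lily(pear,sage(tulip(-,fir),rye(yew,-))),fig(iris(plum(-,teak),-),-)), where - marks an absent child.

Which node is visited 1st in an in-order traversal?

In-order visits the left subtree, then the node, then the right subtree.
At ivy: go left to lily.
  At lily: go left to pear.
    pear is a leaf — visit pear.
  Visit lily.
  At lily: go right to sage.
    At sage: go left to tulip.
      At tulip: no left child.
      Visit tulip.
      At tulip: go right to fir.
        fir is a leaf — visit fir.
    Visit sage.
    At sage: go right to rye.
      At rye: go left to yew.
        yew is a leaf — visit yew.
      Visit rye.
      At rye: no right child.
Visit ivy.
At ivy: go right to fig.
  At fig: go left to iris.
    At iris: go left to plum.
      At plum: no left child.
      Visit plum.
      At plum: go right to teak.
        teak is a leaf — visit teak.
    Visit iris.
    At iris: no right child.
  Visit fig.
  At fig: no right child.
Full in-order sequence: pear, lily, tulip, fir, sage, yew, rye, ivy, plum, teak, iris, fig.

pear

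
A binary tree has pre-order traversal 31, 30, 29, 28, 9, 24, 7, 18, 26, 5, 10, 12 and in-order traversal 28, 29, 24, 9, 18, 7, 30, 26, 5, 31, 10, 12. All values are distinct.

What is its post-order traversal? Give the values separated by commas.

The first element of pre-order is the root; it splits in-order into left and right subtrees.
Root 31: left subtree has 9 nodes {28, 29, 24, 9, 18, 7, 30, 26, 5}, right has 2 {10, 12}.
  Root 30: left subtree has 6 nodes {28, 29, 24, 9, 18, 7}, right has 2 {26, 5}.
    Root 29: left subtree has 1 node {28}, right has 4 {24, 9, 18, 7}.
      Root 9: left subtree has 1 node {24}, right has 2 {18, 7}.
        Root 7: left subtree has 1 node {18}, right has 0 { }.
    Root 26: left subtree has 0 nodes { }, right has 1 {5}.
  Root 10: left subtree has 0 nodes { }, right has 1 {12}.

28, 24, 18, 7, 9, 29, 5, 26, 30, 12, 10, 31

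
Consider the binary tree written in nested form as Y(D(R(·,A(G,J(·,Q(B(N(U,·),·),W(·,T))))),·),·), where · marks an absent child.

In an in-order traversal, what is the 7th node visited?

B

In-order visits the left subtree, then the node, then the right subtree.
At Y: go left to D.
  At D: go left to R.
    At R: no left child.
    Visit R.
    At R: go right to A.
      At A: go left to G.
        G is a leaf — visit G.
      Visit A.
      At A: go right to J.
        At J: no left child.
        Visit J.
        At J: go right to Q.
          At Q: go left to B.
            At B: go left to N.
              At N: go left to U.
                U is a leaf — visit U.
              Visit N.
              At N: no right child.
            Visit B.
            At B: no right child.
          Visit Q.
          At Q: go right to W.
            At W: no left child.
            Visit W.
            At W: go right to T.
              T is a leaf — visit T.
  Visit D.
  At D: no right child.
Visit Y.
At Y: no right child.
Full in-order sequence: R, G, A, J, U, N, B, Q, W, T, D, Y.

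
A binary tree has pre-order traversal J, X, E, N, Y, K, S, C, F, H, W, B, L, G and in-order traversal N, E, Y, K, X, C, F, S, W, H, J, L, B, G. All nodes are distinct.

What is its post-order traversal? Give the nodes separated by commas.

N, K, Y, E, F, C, W, H, S, X, L, G, B, J

The first element of pre-order is the root; it splits in-order into left and right subtrees.
Root J: left subtree has 10 nodes {N, E, Y, K, X, C, F, S, W, H}, right has 3 {L, B, G}.
  Root X: left subtree has 4 nodes {N, E, Y, K}, right has 5 {C, F, S, W, H}.
    Root E: left subtree has 1 node {N}, right has 2 {Y, K}.
      Root Y: left subtree has 0 nodes { }, right has 1 {K}.
    Root S: left subtree has 2 nodes {C, F}, right has 2 {W, H}.
      Root C: left subtree has 0 nodes { }, right has 1 {F}.
      Root H: left subtree has 1 node {W}, right has 0 { }.
  Root B: left subtree has 1 node {L}, right has 1 {G}.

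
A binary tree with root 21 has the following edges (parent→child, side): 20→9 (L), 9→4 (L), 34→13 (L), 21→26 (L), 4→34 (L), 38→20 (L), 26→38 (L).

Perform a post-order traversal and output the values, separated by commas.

Post-order visits the left subtree, then the right subtree, then the node.
At 21: go left to 26.
  At 26: go left to 38.
    At 38: go left to 20.
      At 20: go left to 9.
        At 9: go left to 4.
          At 4: go left to 34.
            At 34: go left to 13.
              13 is a leaf — visit 13.
            At 34: no right child.
            Visit 34.
          At 4: no right child.
          Visit 4.
        At 9: no right child.
        Visit 9.
      At 20: no right child.
      Visit 20.
    At 38: no right child.
    Visit 38.
  At 26: no right child.
  Visit 26.
At 21: no right child.
Visit 21.

13, 34, 4, 9, 20, 38, 26, 21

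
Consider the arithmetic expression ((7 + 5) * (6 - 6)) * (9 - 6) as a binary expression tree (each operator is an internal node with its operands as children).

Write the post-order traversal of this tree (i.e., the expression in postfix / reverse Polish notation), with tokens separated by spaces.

Post-order on an expression tree gives postfix notation: for each operator, emit left operand, right operand, then the operator.

7 5 + 6 6 - * 9 6 - *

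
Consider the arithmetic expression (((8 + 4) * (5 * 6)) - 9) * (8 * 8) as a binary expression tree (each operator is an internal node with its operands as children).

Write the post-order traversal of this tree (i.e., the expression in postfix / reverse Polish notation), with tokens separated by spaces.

Post-order on an expression tree gives postfix notation: for each operator, emit left operand, right operand, then the operator.

8 4 + 5 6 * * 9 - 8 8 * *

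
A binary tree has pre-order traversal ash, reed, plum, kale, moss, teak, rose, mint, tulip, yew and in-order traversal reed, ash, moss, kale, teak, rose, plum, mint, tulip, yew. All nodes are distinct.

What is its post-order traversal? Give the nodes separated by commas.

The first element of pre-order is the root; it splits in-order into left and right subtrees.
Root ash: left subtree has 1 node {reed}, right has 8 {moss, kale, teak, rose, plum, mint, tulip, yew}.
  Root plum: left subtree has 4 nodes {moss, kale, teak, rose}, right has 3 {mint, tulip, yew}.
    Root kale: left subtree has 1 node {moss}, right has 2 {teak, rose}.
      Root teak: left subtree has 0 nodes { }, right has 1 {rose}.
    Root mint: left subtree has 0 nodes { }, right has 2 {tulip, yew}.
      Root tulip: left subtree has 0 nodes { }, right has 1 {yew}.

reed, moss, rose, teak, kale, yew, tulip, mint, plum, ash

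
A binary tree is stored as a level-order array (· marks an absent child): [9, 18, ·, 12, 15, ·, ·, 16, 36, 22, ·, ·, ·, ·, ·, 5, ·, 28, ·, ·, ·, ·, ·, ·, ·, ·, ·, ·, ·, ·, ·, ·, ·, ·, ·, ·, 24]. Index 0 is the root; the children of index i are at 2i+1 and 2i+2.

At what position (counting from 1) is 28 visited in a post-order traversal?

4

Post-order visits the left subtree, then the right subtree, then the node.
At 9: go left to 18.
  At 18: go left to 12.
    At 12: go left to 16.
      At 16: go left to 5.
        5 is a leaf — visit 5.
      At 16: no right child.
      Visit 16.
    At 12: go right to 36.
      At 36: go left to 28.
        At 28: no left child.
        At 28: go right to 24.
          24 is a leaf — visit 24.
        Visit 28.
      At 36: no right child.
      Visit 36.
    Visit 12.
  At 18: go right to 15.
    At 15: go left to 22.
      22 is a leaf — visit 22.
    At 15: no right child.
    Visit 15.
  Visit 18.
At 9: no right child.
Visit 9.
Full post-order sequence: 5, 16, 24, 28, 36, 12, 22, 15, 18, 9.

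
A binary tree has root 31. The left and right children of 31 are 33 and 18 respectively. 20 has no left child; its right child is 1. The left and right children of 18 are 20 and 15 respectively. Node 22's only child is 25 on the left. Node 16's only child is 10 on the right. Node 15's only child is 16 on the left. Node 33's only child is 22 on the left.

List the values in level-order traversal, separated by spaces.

Level-order visits nodes level by level from the root, left to right within each level.
Level 0: 31
Level 1: 33, 18
Level 2: 22, 20, 15
Level 3: 25, 1, 16
Level 4: 10

31 33 18 22 20 15 25 1 16 10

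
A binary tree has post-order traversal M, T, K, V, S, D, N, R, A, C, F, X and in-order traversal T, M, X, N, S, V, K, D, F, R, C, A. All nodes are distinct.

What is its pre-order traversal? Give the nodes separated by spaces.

X T M F N D S V K C R A

The last element of post-order is the root; it splits in-order into left and right subtrees.
Root X: left subtree has 2 nodes {T, M}, right has 9 {N, S, V, K, D, F, R, C, A}.
  Root T: left subtree has 0 nodes { }, right has 1 {M}.
  Root F: left subtree has 5 nodes {N, S, V, K, D}, right has 3 {R, C, A}.
    Root N: left subtree has 0 nodes { }, right has 4 {S, V, K, D}.
      Root D: left subtree has 3 nodes {S, V, K}, right has 0 { }.
        Root S: left subtree has 0 nodes { }, right has 2 {V, K}.
          Root V: left subtree has 0 nodes { }, right has 1 {K}.
    Root C: left subtree has 1 node {R}, right has 1 {A}.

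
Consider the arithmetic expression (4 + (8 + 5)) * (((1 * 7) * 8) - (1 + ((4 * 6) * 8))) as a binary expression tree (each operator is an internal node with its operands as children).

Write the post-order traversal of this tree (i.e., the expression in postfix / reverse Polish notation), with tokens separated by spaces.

Post-order on an expression tree gives postfix notation: for each operator, emit left operand, right operand, then the operator.

4 8 5 + + 1 7 * 8 * 1 4 6 * 8 * + - *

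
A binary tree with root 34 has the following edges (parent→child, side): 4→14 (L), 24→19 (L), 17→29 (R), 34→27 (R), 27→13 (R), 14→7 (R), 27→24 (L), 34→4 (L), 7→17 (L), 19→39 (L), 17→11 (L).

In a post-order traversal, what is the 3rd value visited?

17

Post-order visits the left subtree, then the right subtree, then the node.
At 34: go left to 4.
  At 4: go left to 14.
    At 14: no left child.
    At 14: go right to 7.
      At 7: go left to 17.
        At 17: go left to 11.
          11 is a leaf — visit 11.
        At 17: go right to 29.
          29 is a leaf — visit 29.
        Visit 17.
      At 7: no right child.
      Visit 7.
    Visit 14.
  At 4: no right child.
  Visit 4.
At 34: go right to 27.
  At 27: go left to 24.
    At 24: go left to 19.
      At 19: go left to 39.
        39 is a leaf — visit 39.
      At 19: no right child.
      Visit 19.
    At 24: no right child.
    Visit 24.
  At 27: go right to 13.
    13 is a leaf — visit 13.
  Visit 27.
Visit 34.
Full post-order sequence: 11, 29, 17, 7, 14, 4, 39, 19, 24, 13, 27, 34.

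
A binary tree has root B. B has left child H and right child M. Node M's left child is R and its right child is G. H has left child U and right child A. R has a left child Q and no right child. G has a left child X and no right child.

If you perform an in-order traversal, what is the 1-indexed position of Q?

In-order visits the left subtree, then the node, then the right subtree.
At B: go left to H.
  At H: go left to U.
    U is a leaf — visit U.
  Visit H.
  At H: go right to A.
    A is a leaf — visit A.
Visit B.
At B: go right to M.
  At M: go left to R.
    At R: go left to Q.
      Q is a leaf — visit Q.
    Visit R.
    At R: no right child.
  Visit M.
  At M: go right to G.
    At G: go left to X.
      X is a leaf — visit X.
    Visit G.
    At G: no right child.
Full in-order sequence: U, H, A, B, Q, R, M, X, G.

5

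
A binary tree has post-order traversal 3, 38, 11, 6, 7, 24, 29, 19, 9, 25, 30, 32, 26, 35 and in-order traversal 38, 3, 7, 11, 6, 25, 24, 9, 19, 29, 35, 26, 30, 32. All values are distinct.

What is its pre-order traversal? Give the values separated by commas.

35, 25, 7, 38, 3, 6, 11, 9, 24, 19, 29, 26, 32, 30

The last element of post-order is the root; it splits in-order into left and right subtrees.
Root 35: left subtree has 10 nodes {38, 3, 7, 11, 6, 25, 24, 9, 19, 29}, right has 3 {26, 30, 32}.
  Root 25: left subtree has 5 nodes {38, 3, 7, 11, 6}, right has 4 {24, 9, 19, 29}.
    Root 7: left subtree has 2 nodes {38, 3}, right has 2 {11, 6}.
      Root 38: left subtree has 0 nodes { }, right has 1 {3}.
      Root 6: left subtree has 1 node {11}, right has 0 { }.
    Root 9: left subtree has 1 node {24}, right has 2 {19, 29}.
      Root 19: left subtree has 0 nodes { }, right has 1 {29}.
  Root 26: left subtree has 0 nodes { }, right has 2 {30, 32}.
    Root 32: left subtree has 1 node {30}, right has 0 { }.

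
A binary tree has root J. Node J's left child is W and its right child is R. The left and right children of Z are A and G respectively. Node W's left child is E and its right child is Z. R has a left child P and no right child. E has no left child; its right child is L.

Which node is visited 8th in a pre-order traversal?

R

Pre-order visits the node, then its left subtree, then its right subtree.
Visit J.
At J: go left to W.
  Visit W.
  At W: go left to E.
    Visit E.
    At E: no left child.
    At E: go right to L.
      L is a leaf — visit L.
  At W: go right to Z.
    Visit Z.
    At Z: go left to A.
      A is a leaf — visit A.
    At Z: go right to G.
      G is a leaf — visit G.
At J: go right to R.
  Visit R.
  At R: go left to P.
    P is a leaf — visit P.
  At R: no right child.
Full pre-order sequence: J, W, E, L, Z, A, G, R, P.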